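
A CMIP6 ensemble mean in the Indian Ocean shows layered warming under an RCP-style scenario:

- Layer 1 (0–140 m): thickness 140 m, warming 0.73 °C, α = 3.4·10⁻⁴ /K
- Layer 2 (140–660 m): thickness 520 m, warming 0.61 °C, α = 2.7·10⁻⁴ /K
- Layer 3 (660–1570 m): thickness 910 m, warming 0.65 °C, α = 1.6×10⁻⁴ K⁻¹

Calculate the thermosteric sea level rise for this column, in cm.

about 21.5 cm

Layer 1: 0.73 × 140 × 3.4×10⁻⁴ = 0.034748 m
140–660 m: 2.7×10⁻⁴ × 520 × 0.61 = 0.085644 m
910 × 1.6×10⁻⁴ × 0.65 = 0.09464 m
Δh = 0.034748 + 0.085644 + 0.09464 = 0.215032 m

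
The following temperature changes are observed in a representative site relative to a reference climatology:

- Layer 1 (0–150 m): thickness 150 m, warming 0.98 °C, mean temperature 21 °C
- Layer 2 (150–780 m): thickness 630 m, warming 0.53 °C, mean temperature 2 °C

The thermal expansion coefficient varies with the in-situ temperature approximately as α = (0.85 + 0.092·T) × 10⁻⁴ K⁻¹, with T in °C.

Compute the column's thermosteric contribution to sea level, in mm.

Δh ≈ 75 mm

Layer 1: α = (0.85 + 0.092×21)×10⁻⁴ = 2.782×10⁻⁴ K⁻¹
Layer 2: α = (0.85 + 0.092×2)×10⁻⁴ = 1.034×10⁻⁴ K⁻¹
Layer 1: 2.782×10⁻⁴ × 150 × 0.98 = 0.0408954 m
Layer 2: 0.53 × 630 × 1.034×10⁻⁴ = 0.03452526 m
Δh = 0.0408954 + 0.03452526 = 0.07542066 m ≈ 75 mm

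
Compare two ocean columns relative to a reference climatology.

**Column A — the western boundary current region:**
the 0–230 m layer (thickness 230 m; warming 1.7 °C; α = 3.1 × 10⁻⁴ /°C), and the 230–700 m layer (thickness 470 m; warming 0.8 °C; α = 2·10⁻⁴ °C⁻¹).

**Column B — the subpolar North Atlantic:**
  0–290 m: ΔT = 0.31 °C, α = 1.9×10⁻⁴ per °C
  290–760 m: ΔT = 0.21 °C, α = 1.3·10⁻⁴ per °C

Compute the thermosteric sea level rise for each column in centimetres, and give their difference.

A 3.1×10⁻⁴ × 1.7 × 230 = 0.12121 m
A Layer 2: 0.8 × 470 × 2×10⁻⁴ = 0.07520 m
A total: 0.19641 m
B 1.9×10⁻⁴ × 0.31 × 290 = 0.017081 m
B 470 × 0.21 × 1.3×10⁻⁴ = 0.012831 m
B total: 0.029912 m
Difference: 0.19641 − 0.029912 = 0.166498 m

A: 19.6 cm; B: 2.99 cm; difference 16.6 cm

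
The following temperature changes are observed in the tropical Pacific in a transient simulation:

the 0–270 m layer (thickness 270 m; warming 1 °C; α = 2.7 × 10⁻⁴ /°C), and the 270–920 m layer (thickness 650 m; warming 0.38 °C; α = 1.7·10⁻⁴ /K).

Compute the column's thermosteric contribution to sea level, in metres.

Layer 1: 2.7×10⁻⁴ × 270 × 1 = 0.07290 m
Layer 2: 0.38 × 650 × 1.7×10⁻⁴ = 0.04199 m
Δh = 0.07290 + 0.04199 = 0.11489 m

0.11 m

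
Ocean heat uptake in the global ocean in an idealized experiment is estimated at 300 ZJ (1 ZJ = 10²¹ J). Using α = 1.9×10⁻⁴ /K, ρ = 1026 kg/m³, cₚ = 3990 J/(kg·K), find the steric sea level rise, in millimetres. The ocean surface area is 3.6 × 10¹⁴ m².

38.7 mm

Per unit area: Q = 300×10²¹ / (3.6×10¹⁴) ≈ 8.333×10⁸ J/m²
Δh = αQ/(ρcₚ) = 1.9×10⁻⁴ × 8.333×10⁸ / (1026 × 3990) ≈ 0.038675 m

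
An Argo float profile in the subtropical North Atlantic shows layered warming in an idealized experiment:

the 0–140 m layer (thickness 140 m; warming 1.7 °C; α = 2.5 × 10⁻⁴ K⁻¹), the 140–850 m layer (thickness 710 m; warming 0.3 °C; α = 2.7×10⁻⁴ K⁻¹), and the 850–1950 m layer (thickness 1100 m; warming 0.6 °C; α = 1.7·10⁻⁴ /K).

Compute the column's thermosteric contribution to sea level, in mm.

0–140 m: 2.5×10⁻⁴ × 1.7 × 140 = 0.05950 m
Layer 2: 2.7×10⁻⁴ × 710 × 0.3 = 0.05751 m
850–1950 m: 1.7×10⁻⁴ × 1100 × 0.6 = 0.11220 m
Δh = 0.05950 + 0.05751 + 0.11220 = 0.22921 m ≈ 229 mm

Δh ≈ 229 mm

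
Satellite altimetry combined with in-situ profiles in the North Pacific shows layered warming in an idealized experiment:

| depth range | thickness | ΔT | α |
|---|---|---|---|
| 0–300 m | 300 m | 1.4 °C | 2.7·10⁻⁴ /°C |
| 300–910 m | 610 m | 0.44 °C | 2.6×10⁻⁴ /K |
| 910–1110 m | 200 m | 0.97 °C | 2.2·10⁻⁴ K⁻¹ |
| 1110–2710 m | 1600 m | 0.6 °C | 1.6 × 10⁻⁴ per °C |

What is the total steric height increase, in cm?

38 cm

0–300 m: 1.4 × 2.7×10⁻⁴ × 300 = 0.11340 m
300–910 m: 2.6×10⁻⁴ × 610 × 0.44 = 0.069784 m
0.97 × 200 × 2.2×10⁻⁴ = 0.04268 m
1110–2710 m: 0.6 × 1600 × 1.6×10⁻⁴ = 0.15360 m
Δh = 0.11340 + 0.069784 + 0.04268 + 0.15360 = 0.379464 m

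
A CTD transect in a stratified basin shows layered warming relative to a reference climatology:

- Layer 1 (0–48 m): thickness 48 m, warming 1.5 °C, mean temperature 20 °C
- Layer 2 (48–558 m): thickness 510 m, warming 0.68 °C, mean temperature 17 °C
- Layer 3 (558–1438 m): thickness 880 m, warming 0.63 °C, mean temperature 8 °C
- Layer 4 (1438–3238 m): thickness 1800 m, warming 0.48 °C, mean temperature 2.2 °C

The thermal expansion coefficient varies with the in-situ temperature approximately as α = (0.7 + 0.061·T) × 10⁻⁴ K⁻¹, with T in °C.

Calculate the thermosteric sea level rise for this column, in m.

Layer 1: α = (0.7 + 0.061×20)×10⁻⁴ = 1.92×10⁻⁴ K⁻¹
Layer 2: α = (0.7 + 0.061×17)×10⁻⁴ = 1.737×10⁻⁴ K⁻¹
Layer 3: α = (0.7 + 0.061×8)×10⁻⁴ = 1.188×10⁻⁴ K⁻¹
Layer 4: α = (0.7 + 0.061×2.2)×10⁻⁴ = 0.8342×10⁻⁴ K⁻¹
48 × 1.92×10⁻⁴ × 1.5 = 0.013824 m
48–558 m: 0.68 × 510 × 1.737×10⁻⁴ = 0.06023916 m
1.188×10⁻⁴ × 0.63 × 880 = 0.06586272 m
Layer 4: 0.48 × 1800 × 0.8342×10⁻⁴ = 0.07207488 m
Δh = 0.013824 + 0.06023916 + 0.06586272 + 0.07207488 = 0.21200076 m ≈ 0.212 m

about 0.212 m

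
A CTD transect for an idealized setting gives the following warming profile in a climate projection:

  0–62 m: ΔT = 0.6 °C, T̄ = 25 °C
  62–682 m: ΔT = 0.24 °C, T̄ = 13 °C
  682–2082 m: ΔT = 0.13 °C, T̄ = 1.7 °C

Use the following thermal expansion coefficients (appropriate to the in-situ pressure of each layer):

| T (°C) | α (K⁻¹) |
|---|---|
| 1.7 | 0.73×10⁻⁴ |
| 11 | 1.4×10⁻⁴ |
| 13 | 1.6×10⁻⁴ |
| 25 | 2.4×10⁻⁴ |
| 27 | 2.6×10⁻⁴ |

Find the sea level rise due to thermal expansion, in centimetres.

Layer 1 at 25 °C → α = 2.4×10⁻⁴ K⁻¹
Layer 2 at 13 °C → α = 1.6×10⁻⁴ K⁻¹
Layer 3 at 1.7 °C → α = 0.73×10⁻⁴ K⁻¹
2.4×10⁻⁴ × 62 × 0.6 = 0.008928 m
Layer 2: 1.6×10⁻⁴ × 620 × 0.24 = 0.023808 m
Layer 3: 1400 × 0.73×10⁻⁴ × 0.13 = 0.013286 m
Δh = 0.008928 + 0.023808 + 0.013286 = 0.046022 m

about 4.60 cm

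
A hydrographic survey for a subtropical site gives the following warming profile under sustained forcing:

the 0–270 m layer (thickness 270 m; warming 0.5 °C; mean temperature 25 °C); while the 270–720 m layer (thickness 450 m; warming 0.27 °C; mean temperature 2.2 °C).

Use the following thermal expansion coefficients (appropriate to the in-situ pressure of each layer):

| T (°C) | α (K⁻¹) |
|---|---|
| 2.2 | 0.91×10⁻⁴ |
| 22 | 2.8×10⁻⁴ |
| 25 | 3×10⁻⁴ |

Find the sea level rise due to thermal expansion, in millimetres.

Layer 1 at 25 °C → α = 3×10⁻⁴ K⁻¹
Layer 2 at 2.2 °C → α = 0.91×10⁻⁴ K⁻¹
270 × 0.5 × 3×10⁻⁴ = 0.04050 m
270–720 m: 450 × 0.27 × 0.91×10⁻⁴ = 0.0110565 m
Δh = 0.04050 + 0.0110565 = 0.0515565 m

Δh = 51.6 mm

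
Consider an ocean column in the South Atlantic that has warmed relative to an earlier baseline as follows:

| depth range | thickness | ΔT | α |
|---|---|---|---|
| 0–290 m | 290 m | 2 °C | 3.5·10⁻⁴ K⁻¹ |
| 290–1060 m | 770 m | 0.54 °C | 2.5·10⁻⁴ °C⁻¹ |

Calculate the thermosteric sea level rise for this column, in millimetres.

Layer 1: 3.5×10⁻⁴ × 2 × 290 = 0.20300 m
770 × 0.54 × 2.5×10⁻⁴ = 0.10395 m
Δh = 0.20300 + 0.10395 = 0.30695 m

about 310 mm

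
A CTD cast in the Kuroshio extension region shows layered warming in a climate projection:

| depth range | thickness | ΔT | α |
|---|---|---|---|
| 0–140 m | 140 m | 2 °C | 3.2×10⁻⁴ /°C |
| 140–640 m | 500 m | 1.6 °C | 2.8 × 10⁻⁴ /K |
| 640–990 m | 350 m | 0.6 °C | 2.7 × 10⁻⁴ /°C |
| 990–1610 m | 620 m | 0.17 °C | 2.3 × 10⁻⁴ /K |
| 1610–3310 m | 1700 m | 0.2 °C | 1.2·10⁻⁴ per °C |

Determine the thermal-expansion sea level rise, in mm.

140 × 2 × 3.2×10⁻⁴ = 0.08960 m
Layer 2: 2.8×10⁻⁴ × 1.6 × 500 = 0.22400 m
350 × 2.7×10⁻⁴ × 0.6 = 0.05670 m
Layer 4: 0.17 × 620 × 2.3×10⁻⁴ = 0.024242 m
Layer 5: 1.2×10⁻⁴ × 0.2 × 1700 = 0.04080 m
Δh = 0.08960 + 0.22400 + 0.05670 + 0.024242 + 0.04080 = 0.435342 m

Δh = 440 mm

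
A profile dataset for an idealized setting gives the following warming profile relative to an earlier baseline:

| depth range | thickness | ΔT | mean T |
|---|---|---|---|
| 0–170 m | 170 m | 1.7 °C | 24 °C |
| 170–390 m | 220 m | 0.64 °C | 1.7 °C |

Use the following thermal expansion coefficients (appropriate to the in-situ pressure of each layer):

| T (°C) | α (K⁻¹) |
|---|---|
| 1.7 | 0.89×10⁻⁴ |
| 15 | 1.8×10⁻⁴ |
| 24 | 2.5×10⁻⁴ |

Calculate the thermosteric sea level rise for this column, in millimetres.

Layer 1 at 24 °C → α = 2.5×10⁻⁴ K⁻¹
Layer 2 at 1.7 °C → α = 0.89×10⁻⁴ K⁻¹
0–170 m: 1.7 × 2.5×10⁻⁴ × 170 = 0.07225 m
Layer 2: 0.89×10⁻⁴ × 220 × 0.64 = 0.0125312 m
Δh = 0.07225 + 0.0125312 = 0.0847812 m

about 84.8 mm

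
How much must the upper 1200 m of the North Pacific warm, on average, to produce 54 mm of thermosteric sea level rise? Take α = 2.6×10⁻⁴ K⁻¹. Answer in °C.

ΔT = Δh/(αH) = 0.054 / (2.6×10⁻⁴ × 1200) ≈ 0.1731 °C

ΔT ≈ 0.17 °C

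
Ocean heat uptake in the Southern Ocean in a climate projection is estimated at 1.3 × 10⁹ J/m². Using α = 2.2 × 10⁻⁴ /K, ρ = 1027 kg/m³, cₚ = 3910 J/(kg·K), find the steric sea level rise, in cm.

Δh = αQ/(ρcₚ) = 2.2×10⁻⁴ × 1.3×10⁹ / (1027 × 3910) ≈ 0.071223 m

7.12 cm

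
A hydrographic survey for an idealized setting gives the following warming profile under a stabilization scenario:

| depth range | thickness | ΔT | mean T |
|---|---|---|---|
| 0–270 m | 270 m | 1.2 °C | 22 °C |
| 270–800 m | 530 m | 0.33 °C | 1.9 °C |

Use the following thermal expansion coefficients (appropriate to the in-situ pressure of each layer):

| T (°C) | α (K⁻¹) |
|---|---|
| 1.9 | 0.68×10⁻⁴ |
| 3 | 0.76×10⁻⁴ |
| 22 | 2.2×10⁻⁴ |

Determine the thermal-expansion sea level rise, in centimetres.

Δh = 8.32 cm

Layer 1 at 22 °C → α = 2.2×10⁻⁴ K⁻¹
Layer 2 at 1.9 °C → α = 0.68×10⁻⁴ K⁻¹
0–270 m: 2.2×10⁻⁴ × 270 × 1.2 = 0.07128 m
0.68×10⁻⁴ × 530 × 0.33 = 0.0118932 m
Δh = 0.07128 + 0.0118932 = 0.0831732 m ≈ 8.32 cm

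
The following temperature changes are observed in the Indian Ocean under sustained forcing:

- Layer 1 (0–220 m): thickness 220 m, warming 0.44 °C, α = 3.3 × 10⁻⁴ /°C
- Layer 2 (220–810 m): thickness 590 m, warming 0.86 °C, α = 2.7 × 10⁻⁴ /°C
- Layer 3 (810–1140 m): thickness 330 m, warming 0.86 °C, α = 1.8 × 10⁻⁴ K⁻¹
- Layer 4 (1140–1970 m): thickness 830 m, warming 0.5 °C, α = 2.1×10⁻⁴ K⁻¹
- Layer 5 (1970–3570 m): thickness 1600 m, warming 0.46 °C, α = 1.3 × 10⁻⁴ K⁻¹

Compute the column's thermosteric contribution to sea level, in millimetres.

403 mm of thermosteric rise

Layer 1: 220 × 3.3×10⁻⁴ × 0.44 = 0.031944 m
590 × 2.7×10⁻⁴ × 0.86 = 0.136998 m
810–1140 m: 1.8×10⁻⁴ × 0.86 × 330 = 0.051084 m
0.5 × 830 × 2.1×10⁻⁴ = 0.08715 m
Layer 5: 1.3×10⁻⁴ × 1600 × 0.46 = 0.09568 m
Δh = 0.031944 + 0.136998 + 0.051084 + 0.08715 + 0.09568 = 0.402856 m ≈ 403 mm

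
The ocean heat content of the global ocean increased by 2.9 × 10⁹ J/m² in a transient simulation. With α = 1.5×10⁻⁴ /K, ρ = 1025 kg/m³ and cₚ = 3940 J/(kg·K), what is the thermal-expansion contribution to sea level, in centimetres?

10.8 cm of thermosteric rise

Δh = αQ/(ρcₚ) = 1.5×10⁻⁴ × 2.9×10⁹ / (1025 × 3940) ≈ 0.10771 m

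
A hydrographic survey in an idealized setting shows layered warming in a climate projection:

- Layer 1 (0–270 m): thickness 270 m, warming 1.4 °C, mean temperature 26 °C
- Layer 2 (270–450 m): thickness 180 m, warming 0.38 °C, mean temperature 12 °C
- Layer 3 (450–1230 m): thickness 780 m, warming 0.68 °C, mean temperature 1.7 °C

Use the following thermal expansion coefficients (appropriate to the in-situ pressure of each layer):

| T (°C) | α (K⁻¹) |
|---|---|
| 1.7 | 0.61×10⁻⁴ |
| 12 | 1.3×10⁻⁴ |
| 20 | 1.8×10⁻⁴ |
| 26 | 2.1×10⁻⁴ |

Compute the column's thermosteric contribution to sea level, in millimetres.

Δh ≈ 121 mm

Layer 1 at 26 °C → α = 2.1×10⁻⁴ K⁻¹
Layer 2 at 12 °C → α = 1.3×10⁻⁴ K⁻¹
Layer 3 at 1.7 °C → α = 0.61×10⁻⁴ K⁻¹
Layer 1: 270 × 1.4 × 2.1×10⁻⁴ = 0.07938 m
270–450 m: 180 × 1.3×10⁻⁴ × 0.38 = 0.008892 m
0.68 × 780 × 0.61×10⁻⁴ = 0.0323544 m
Δh = 0.07938 + 0.008892 + 0.0323544 = 0.1206264 m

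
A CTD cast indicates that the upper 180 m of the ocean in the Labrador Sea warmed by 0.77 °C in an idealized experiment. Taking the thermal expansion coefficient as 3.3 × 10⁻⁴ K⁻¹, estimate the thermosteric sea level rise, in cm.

about 4.57 cm

Δh = αΔT·H = 3.3×10⁻⁴ × 0.77 × 180 = 0.045738 m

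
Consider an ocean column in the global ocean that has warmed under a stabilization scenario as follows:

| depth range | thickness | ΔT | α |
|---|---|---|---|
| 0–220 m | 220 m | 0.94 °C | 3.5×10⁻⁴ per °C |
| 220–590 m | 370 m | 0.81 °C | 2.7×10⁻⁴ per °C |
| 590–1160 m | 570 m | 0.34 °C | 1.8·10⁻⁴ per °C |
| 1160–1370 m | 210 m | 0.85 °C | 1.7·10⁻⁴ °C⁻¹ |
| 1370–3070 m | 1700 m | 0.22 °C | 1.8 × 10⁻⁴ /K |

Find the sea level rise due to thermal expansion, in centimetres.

28.6 cm of thermosteric rise

0.94 × 3.5×10⁻⁴ × 220 = 0.07238 m
220–590 m: 370 × 2.7×10⁻⁴ × 0.81 = 0.080919 m
0.34 × 570 × 1.8×10⁻⁴ = 0.034884 m
Layer 4: 1.7×10⁻⁴ × 0.85 × 210 = 0.030345 m
1370–3070 m: 0.22 × 1700 × 1.8×10⁻⁴ = 0.06732 m
Δh = 0.07238 + 0.080919 + 0.034884 + 0.030345 + 0.06732 = 0.285848 m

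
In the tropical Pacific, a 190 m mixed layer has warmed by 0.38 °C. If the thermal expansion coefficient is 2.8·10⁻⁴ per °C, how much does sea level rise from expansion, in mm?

Δh = αΔT·H = 2.8×10⁻⁴ × 0.38 × 190 = 0.020216 m

Δh ≈ 20.2 mm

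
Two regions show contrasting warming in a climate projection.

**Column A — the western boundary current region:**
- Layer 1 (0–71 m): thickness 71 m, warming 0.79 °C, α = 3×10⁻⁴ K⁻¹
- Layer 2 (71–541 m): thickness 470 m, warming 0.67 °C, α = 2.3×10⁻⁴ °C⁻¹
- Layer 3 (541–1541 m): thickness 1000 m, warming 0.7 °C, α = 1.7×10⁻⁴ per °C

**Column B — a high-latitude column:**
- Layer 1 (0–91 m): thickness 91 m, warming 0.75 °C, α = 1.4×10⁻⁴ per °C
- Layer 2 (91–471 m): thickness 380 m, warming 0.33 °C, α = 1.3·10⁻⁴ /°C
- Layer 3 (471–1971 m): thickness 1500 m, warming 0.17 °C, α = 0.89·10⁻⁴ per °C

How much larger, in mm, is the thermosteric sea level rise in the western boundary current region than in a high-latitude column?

A 0–71 m: 71 × 0.79 × 3×10⁻⁴ = 0.016827 m
A 71–541 m: 2.3×10⁻⁴ × 0.67 × 470 = 0.072427 m
A 0.7 × 1.7×10⁻⁴ × 1000 = 0.11900 m
A total: 0.208254 m
B Layer 1: 91 × 1.4×10⁻⁴ × 0.75 = 0.009555 m
B 380 × 0.33 × 1.3×10⁻⁴ = 0.016302 m
B 0.17 × 1500 × 0.89×10⁻⁴ = 0.022695 m
B total: 0.048552 m
Difference: 0.208254 − 0.048552 = 0.159702 m

Δh_A − Δh_B ≈ 160 mm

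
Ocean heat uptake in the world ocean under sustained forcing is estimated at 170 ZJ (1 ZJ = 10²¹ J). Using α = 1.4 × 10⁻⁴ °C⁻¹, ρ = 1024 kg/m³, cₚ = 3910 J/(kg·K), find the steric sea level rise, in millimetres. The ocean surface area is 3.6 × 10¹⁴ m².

Δh = 16.5 mm

Per unit area: Q = 170×10²¹ / (3.6×10¹⁴) ≈ 4.722×10⁸ J/m²
Δh = αQ/(ρcₚ) = 1.4×10⁻⁴ × 4.722×10⁸ / (1024 × 3910) ≈ 0.016511 m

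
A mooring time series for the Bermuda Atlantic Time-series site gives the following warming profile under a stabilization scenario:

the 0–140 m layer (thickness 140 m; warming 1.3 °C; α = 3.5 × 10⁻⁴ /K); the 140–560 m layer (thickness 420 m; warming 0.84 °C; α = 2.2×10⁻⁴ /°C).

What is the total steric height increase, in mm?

Δh ≈ 140 mm

0–140 m: 1.3 × 140 × 3.5×10⁻⁴ = 0.06370 m
2.2×10⁻⁴ × 420 × 0.84 = 0.077616 m
Δh = 0.06370 + 0.077616 = 0.141316 m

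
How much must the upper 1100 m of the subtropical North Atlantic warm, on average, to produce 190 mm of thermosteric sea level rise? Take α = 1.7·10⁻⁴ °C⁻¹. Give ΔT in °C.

ΔT = Δh/(αH) = 0.19 / (1.7×10⁻⁴ × 1100) ≈ 1.016 °C

about 1.02 °C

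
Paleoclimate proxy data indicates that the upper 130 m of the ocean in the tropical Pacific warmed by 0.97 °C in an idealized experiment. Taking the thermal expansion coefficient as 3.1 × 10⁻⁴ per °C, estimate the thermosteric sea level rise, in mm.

Δh = αΔT·H = 3.1×10⁻⁴ × 0.97 × 130 = 0.039091 m

39.1 mm of thermosteric rise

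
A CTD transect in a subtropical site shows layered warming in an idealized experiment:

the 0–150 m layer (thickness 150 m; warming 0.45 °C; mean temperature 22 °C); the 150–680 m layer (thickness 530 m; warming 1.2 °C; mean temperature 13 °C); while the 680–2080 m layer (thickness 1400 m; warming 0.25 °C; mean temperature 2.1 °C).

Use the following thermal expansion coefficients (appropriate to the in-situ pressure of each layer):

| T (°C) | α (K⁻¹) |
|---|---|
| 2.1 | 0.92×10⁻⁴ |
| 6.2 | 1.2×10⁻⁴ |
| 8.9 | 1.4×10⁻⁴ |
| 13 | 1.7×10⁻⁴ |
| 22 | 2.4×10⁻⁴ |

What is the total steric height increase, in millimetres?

Layer 1 at 22 °C → α = 2.4×10⁻⁴ K⁻¹
Layer 2 at 13 °C → α = 1.7×10⁻⁴ K⁻¹
Layer 3 at 2.1 °C → α = 0.92×10⁻⁴ K⁻¹
Layer 1: 150 × 2.4×10⁻⁴ × 0.45 = 0.01620 m
Layer 2: 1.2 × 530 × 1.7×10⁻⁴ = 0.10812 m
680–2080 m: 0.92×10⁻⁴ × 1400 × 0.25 = 0.03220 m
Δh = 0.01620 + 0.10812 + 0.03220 = 0.15652 m

Δh ≈ 160 mm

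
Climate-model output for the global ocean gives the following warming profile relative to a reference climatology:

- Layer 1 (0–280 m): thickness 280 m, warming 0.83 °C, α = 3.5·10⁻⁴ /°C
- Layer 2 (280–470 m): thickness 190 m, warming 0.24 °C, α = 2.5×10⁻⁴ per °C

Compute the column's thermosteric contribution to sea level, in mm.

0–280 m: 3.5×10⁻⁴ × 0.83 × 280 = 0.08134 m
Layer 2: 0.24 × 190 × 2.5×10⁻⁴ = 0.01140 m
Δh = 0.08134 + 0.01140 = 0.09274 m

about 92.7 mm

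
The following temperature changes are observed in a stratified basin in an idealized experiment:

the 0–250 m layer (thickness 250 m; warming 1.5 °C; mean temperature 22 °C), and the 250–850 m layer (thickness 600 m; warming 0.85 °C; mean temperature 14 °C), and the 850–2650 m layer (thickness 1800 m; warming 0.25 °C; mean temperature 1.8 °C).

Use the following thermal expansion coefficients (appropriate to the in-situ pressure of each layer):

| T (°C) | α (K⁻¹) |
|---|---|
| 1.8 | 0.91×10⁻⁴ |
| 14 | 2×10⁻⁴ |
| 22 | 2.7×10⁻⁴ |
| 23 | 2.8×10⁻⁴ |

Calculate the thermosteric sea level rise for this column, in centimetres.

Layer 1 at 22 °C → α = 2.7×10⁻⁴ K⁻¹
Layer 2 at 14 °C → α = 2×10⁻⁴ K⁻¹
Layer 3 at 1.8 °C → α = 0.91×10⁻⁴ K⁻¹
Layer 1: 2.7×10⁻⁴ × 1.5 × 250 = 0.10125 m
600 × 0.85 × 2×10⁻⁴ = 0.10200 m
850–2650 m: 0.91×10⁻⁴ × 0.25 × 1800 = 0.04095 m
Δh = 0.10125 + 0.10200 + 0.04095 = 0.24420 m

Δh ≈ 24.4 cm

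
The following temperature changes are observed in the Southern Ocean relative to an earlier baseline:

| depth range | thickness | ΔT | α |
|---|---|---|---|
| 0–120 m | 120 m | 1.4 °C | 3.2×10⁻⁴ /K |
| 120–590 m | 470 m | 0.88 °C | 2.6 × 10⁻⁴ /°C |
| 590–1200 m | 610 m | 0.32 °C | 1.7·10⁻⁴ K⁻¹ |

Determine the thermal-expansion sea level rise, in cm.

19.4 cm of thermosteric rise

Layer 1: 1.4 × 120 × 3.2×10⁻⁴ = 0.05376 m
120–590 m: 2.6×10⁻⁴ × 0.88 × 470 = 0.107536 m
Layer 3: 0.32 × 1.7×10⁻⁴ × 610 = 0.033184 m
Δh = 0.05376 + 0.107536 + 0.033184 = 0.19448 m ≈ 19.4 cm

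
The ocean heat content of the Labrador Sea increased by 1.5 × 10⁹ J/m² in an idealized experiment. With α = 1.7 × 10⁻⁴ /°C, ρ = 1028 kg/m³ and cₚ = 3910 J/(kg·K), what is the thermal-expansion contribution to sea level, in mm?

Δh = αQ/(ρcₚ) = 1.7×10⁻⁴ × 1.5×10⁹ / (1028 × 3910) ≈ 0.063441 m

Δh ≈ 63.4 mm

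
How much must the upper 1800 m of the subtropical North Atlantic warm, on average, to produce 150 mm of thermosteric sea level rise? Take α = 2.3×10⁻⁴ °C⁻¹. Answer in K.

0.362 K

ΔT = Δh/(αH) = 0.15 / (2.3×10⁻⁴ × 1800) ≈ 0.3623 K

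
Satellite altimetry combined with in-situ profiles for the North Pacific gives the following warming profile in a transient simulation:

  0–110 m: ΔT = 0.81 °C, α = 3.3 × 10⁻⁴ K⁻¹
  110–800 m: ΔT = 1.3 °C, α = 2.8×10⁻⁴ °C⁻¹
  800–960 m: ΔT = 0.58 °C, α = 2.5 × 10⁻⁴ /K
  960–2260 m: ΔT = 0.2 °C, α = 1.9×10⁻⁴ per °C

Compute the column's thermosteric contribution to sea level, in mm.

Δh ≈ 350 mm

Layer 1: 110 × 0.81 × 3.3×10⁻⁴ = 0.029403 m
1.3 × 690 × 2.8×10⁻⁴ = 0.25116 m
Layer 3: 160 × 0.58 × 2.5×10⁻⁴ = 0.02320 m
960–2260 m: 1.9×10⁻⁴ × 1300 × 0.2 = 0.04940 m
Δh = 0.029403 + 0.25116 + 0.02320 + 0.04940 = 0.353163 m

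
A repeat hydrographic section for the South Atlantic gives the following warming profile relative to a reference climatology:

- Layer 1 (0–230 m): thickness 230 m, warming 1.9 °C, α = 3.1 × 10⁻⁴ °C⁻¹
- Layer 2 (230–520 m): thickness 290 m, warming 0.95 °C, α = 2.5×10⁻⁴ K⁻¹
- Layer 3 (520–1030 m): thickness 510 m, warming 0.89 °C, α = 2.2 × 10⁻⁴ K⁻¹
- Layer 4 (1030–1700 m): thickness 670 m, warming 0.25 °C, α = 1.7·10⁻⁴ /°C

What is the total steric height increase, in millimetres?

Δh ≈ 330 mm

Layer 1: 3.1×10⁻⁴ × 1.9 × 230 = 0.13547 m
Layer 2: 2.5×10⁻⁴ × 290 × 0.95 = 0.068875 m
520–1030 m: 0.89 × 510 × 2.2×10⁻⁴ = 0.099858 m
1.7×10⁻⁴ × 670 × 0.25 = 0.028475 m
Δh = 0.13547 + 0.068875 + 0.099858 + 0.028475 = 0.332678 m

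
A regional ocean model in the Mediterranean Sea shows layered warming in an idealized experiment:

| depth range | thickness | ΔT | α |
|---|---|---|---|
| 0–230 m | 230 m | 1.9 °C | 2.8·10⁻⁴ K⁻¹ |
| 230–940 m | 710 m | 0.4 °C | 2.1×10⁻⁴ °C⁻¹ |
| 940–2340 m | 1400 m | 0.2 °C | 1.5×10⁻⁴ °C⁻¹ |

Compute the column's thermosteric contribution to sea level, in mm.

Layer 1: 1.9 × 230 × 2.8×10⁻⁴ = 0.12236 m
230–940 m: 0.4 × 2.1×10⁻⁴ × 710 = 0.05964 m
Layer 3: 1.5×10⁻⁴ × 1400 × 0.2 = 0.04200 m
Δh = 0.12236 + 0.05964 + 0.04200 = 0.22400 m

224 mm of thermosteric rise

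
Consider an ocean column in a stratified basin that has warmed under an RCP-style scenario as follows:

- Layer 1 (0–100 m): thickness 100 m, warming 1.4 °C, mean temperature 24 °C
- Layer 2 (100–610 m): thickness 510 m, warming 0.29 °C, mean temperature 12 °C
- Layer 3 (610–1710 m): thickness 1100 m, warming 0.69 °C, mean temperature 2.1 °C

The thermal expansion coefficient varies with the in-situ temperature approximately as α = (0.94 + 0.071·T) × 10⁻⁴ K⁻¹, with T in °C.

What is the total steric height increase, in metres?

about 0.146 m

Layer 1: α = (0.94 + 0.071×24)×10⁻⁴ = 2.644×10⁻⁴ K⁻¹
Layer 2: α = (0.94 + 0.071×12)×10⁻⁴ = 1.792×10⁻⁴ K⁻¹
Layer 3: α = (0.94 + 0.071×2.1)×10⁻⁴ = 1.0891×10⁻⁴ K⁻¹
1.4 × 100 × 2.644×10⁻⁴ = 0.037016 m
Layer 2: 0.29 × 1.792×10⁻⁴ × 510 = 0.02650368 m
Layer 3: 1100 × 1.0891×10⁻⁴ × 0.69 = 0.08266269 m
Δh = 0.037016 + 0.02650368 + 0.08266269 = 0.14618237 m ≈ 0.146 m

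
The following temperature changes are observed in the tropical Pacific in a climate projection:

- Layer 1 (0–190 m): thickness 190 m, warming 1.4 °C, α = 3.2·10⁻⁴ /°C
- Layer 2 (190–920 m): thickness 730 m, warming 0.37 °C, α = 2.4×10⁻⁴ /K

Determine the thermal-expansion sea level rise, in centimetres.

190 × 3.2×10⁻⁴ × 1.4 = 0.08512 m
2.4×10⁻⁴ × 730 × 0.37 = 0.064824 m
Δh = 0.08512 + 0.064824 = 0.149944 m ≈ 15.0 cm

about 15.0 cm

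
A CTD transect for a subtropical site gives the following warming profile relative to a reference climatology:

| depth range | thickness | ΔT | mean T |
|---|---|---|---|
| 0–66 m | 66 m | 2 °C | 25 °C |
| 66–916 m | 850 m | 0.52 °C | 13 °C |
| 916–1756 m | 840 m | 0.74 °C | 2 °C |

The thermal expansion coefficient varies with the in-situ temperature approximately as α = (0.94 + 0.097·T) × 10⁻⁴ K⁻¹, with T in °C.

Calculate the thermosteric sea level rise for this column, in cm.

Δh = 21.2 cm

Layer 1: α = (0.94 + 0.097×25)×10⁻⁴ = 3.365×10⁻⁴ K⁻¹
Layer 2: α = (0.94 + 0.097×13)×10⁻⁴ = 2.201×10⁻⁴ K⁻¹
Layer 3: α = (0.94 + 0.097×2)×10⁻⁴ = 1.134×10⁻⁴ K⁻¹
Layer 1: 2 × 66 × 3.365×10⁻⁴ = 0.044418 m
Layer 2: 2.201×10⁻⁴ × 850 × 0.52 = 0.0972842 m
916–1756 m: 1.134×10⁻⁴ × 0.74 × 840 = 0.07048944 m
Δh = 0.044418 + 0.0972842 + 0.07048944 = 0.21219164 m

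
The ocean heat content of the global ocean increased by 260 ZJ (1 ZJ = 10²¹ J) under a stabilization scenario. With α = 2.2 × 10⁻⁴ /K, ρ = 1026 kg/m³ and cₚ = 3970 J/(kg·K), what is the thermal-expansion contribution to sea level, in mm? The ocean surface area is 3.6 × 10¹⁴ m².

Δh = 39 mm

Per unit area: Q = 260×10²¹ / (3.6×10¹⁴) ≈ 7.222×10⁸ J/m²
Δh = αQ/(ρcₚ) = 2.2×10⁻⁴ × 7.222×10⁸ / (1026 × 3970) ≈ 0.039007 m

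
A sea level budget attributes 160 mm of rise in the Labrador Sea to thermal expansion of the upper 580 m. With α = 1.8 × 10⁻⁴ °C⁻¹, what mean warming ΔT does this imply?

about 1.53 °C

ΔT = Δh/(αH) = 0.16 / (1.8×10⁻⁴ × 580) ≈ 1.533 °C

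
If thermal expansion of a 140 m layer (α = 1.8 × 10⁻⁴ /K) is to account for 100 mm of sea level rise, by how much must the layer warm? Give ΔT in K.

ΔT = Δh/(αH) = 0.1 / (1.8×10⁻⁴ × 140) ≈ 3.968 K

3.97 K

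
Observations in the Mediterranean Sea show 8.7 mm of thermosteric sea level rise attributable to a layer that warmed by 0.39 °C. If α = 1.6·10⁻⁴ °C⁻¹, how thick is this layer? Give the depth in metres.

H = Δh/(αΔT) = 0.0087 / (1.6×10⁻⁴ × 0.39) ≈ 139.4 m

H ≈ 139 m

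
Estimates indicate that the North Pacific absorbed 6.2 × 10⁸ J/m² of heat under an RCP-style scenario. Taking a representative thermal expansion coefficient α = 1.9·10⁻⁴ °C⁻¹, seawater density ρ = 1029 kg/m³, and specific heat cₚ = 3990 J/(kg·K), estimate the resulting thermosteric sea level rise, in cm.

2.9 cm

Δh = αQ/(ρcₚ) = 1.9×10⁻⁴ × 6.2×10⁸ / (1029 × 3990) ≈ 0.028692 m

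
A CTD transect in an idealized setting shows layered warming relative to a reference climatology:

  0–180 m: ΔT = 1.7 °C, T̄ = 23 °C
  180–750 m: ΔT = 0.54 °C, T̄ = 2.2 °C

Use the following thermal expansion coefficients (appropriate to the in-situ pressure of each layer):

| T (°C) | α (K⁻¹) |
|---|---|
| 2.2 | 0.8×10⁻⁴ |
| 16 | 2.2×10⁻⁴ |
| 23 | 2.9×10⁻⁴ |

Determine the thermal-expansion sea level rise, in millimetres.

113 mm of thermosteric rise

Layer 1 at 23 °C → α = 2.9×10⁻⁴ K⁻¹
Layer 2 at 2.2 °C → α = 0.8×10⁻⁴ K⁻¹
1.7 × 180 × 2.9×10⁻⁴ = 0.08874 m
Layer 2: 0.8×10⁻⁴ × 570 × 0.54 = 0.024624 m
Δh = 0.08874 + 0.024624 = 0.113364 m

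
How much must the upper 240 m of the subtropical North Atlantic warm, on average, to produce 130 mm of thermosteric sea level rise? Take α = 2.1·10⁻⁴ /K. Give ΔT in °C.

ΔT = Δh/(αH) = 0.13 / (2.1×10⁻⁴ × 240) ≈ 2.579 °C

2.58 °C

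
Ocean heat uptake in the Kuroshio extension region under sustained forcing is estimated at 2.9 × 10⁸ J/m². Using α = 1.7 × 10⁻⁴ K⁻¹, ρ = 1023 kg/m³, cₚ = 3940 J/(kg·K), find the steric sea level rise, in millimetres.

Δh = αQ/(ρcₚ) = 1.7×10⁻⁴ × 2.9×10⁸ / (1023 × 3940) ≈ 0.012231 m

about 12.2 mm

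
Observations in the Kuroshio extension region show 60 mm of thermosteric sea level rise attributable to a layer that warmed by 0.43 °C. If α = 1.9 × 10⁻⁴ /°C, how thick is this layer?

H = Δh/(αΔT) = 0.06 / (1.9×10⁻⁴ × 0.43) ≈ 734.4 m

about 734 m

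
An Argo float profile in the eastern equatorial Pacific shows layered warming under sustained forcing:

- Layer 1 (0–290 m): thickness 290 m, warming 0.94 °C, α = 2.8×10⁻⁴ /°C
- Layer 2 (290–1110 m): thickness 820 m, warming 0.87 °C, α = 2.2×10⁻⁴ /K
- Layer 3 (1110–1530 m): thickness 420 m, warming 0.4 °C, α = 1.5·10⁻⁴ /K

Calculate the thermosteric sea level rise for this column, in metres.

290 × 2.8×10⁻⁴ × 0.94 = 0.076328 m
Layer 2: 2.2×10⁻⁴ × 820 × 0.87 = 0.156948 m
Layer 3: 420 × 0.4 × 1.5×10⁻⁴ = 0.02520 m
Δh = 0.076328 + 0.156948 + 0.02520 = 0.258476 m

about 0.258 m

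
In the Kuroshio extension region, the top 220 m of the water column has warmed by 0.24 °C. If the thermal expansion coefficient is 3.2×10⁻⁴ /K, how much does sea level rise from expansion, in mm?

about 16.9 mm

Δh = αΔT·H = 3.2×10⁻⁴ × 0.24 × 220 = 0.016896 m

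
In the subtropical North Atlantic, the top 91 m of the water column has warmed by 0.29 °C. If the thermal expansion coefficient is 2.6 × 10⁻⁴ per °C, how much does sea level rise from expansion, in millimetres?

Δh = 6.86 mm

Δh = αΔT·H = 2.6×10⁻⁴ × 0.29 × 91 = 0.0068614 m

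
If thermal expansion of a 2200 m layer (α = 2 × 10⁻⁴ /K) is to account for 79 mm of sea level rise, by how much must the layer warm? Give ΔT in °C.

ΔT = Δh/(αH) = 0.079 / (2×10⁻⁴ × 2200) ≈ 0.1795 °C

about 0.180 °C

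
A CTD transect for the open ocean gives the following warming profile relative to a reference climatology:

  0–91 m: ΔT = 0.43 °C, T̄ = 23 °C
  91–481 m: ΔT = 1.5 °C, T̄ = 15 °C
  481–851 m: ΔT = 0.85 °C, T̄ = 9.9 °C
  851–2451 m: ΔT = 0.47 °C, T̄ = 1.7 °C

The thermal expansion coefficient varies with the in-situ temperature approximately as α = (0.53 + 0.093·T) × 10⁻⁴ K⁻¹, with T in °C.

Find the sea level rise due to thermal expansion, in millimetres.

Layer 1: α = (0.53 + 0.093×23)×10⁻⁴ = 2.669×10⁻⁴ K⁻¹
Layer 2: α = (0.53 + 0.093×15)×10⁻⁴ = 1.925×10⁻⁴ K⁻¹
Layer 3: α = (0.53 + 0.093×9.9)×10⁻⁴ = 1.4507×10⁻⁴ K⁻¹
Layer 4: α = (0.53 + 0.093×1.7)×10⁻⁴ = 0.6881×10⁻⁴ K⁻¹
2.669×10⁻⁴ × 0.43 × 91 = 0.010443797 m
91–481 m: 1.5 × 1.925×10⁻⁴ × 390 = 0.1126125 m
481–851 m: 1.4507×10⁻⁴ × 370 × 0.85 = 0.045624515 m
851–2451 m: 0.6881×10⁻⁴ × 1600 × 0.47 = 0.05174512 m
Δh = 0.010443797 + 0.1126125 + 0.045624515 + 0.05174512 = 0.220425932 m

220 mm of thermosteric rise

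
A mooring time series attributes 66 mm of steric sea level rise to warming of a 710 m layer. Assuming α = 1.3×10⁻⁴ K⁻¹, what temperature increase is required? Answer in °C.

0.72 °C

ΔT = Δh/(αH) = 0.066 / (1.3×10⁻⁴ × 710) ≈ 0.7151 °C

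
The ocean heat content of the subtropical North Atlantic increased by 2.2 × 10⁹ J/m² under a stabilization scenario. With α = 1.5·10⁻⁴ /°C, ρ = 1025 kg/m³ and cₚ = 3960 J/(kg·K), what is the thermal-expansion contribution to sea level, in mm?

81.3 mm of thermosteric rise

Δh = αQ/(ρcₚ) = 1.5×10⁻⁴ × 2.2×10⁹ / (1025 × 3960) ≈ 0.081301 m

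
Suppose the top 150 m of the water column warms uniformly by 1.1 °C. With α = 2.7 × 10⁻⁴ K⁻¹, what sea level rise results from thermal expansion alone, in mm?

Δh = 45 mm

Δh = αΔT·H = 2.7×10⁻⁴ × 1.1 × 150 = 0.04455 m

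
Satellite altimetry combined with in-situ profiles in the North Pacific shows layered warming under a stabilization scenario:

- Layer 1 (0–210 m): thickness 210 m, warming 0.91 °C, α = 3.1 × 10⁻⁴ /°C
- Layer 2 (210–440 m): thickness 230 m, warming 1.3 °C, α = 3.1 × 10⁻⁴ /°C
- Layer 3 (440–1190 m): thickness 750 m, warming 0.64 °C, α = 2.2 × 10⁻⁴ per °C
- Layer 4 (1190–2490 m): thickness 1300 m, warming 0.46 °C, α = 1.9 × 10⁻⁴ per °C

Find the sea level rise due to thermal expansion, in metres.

Layer 1: 210 × 3.1×10⁻⁴ × 0.91 = 0.059241 m
210–440 m: 3.1×10⁻⁴ × 230 × 1.3 = 0.09269 m
440–1190 m: 0.64 × 2.2×10⁻⁴ × 750 = 0.10560 m
1.9×10⁻⁴ × 1300 × 0.46 = 0.11362 m
Δh = 0.059241 + 0.09269 + 0.10560 + 0.11362 = 0.371151 m

Δh ≈ 0.371 m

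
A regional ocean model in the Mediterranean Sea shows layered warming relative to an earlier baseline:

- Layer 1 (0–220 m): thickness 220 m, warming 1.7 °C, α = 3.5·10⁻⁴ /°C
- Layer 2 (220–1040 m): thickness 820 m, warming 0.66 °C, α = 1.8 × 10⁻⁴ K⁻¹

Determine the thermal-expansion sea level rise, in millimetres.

0–220 m: 3.5×10⁻⁴ × 1.7 × 220 = 0.13090 m
1.8×10⁻⁴ × 0.66 × 820 = 0.097416 m
Δh = 0.13090 + 0.097416 = 0.228316 m

228 mm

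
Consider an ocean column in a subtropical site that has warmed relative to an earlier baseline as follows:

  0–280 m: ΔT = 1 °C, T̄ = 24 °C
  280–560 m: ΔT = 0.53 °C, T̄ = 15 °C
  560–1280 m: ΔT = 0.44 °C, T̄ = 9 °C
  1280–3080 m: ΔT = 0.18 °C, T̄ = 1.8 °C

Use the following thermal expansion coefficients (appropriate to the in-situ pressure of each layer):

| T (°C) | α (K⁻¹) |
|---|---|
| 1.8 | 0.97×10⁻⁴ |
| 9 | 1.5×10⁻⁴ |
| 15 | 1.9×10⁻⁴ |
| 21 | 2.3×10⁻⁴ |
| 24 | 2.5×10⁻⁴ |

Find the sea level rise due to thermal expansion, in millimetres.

Δh ≈ 177 mm

Layer 1 at 24 °C → α = 2.5×10⁻⁴ K⁻¹
Layer 2 at 15 °C → α = 1.9×10⁻⁴ K⁻¹
Layer 3 at 9 °C → α = 1.5×10⁻⁴ K⁻¹
Layer 4 at 1.8 °C → α = 0.97×10⁻⁴ K⁻¹
0–280 m: 2.5×10⁻⁴ × 280 × 1 = 0.07000 m
280–560 m: 0.53 × 1.9×10⁻⁴ × 280 = 0.028196 m
0.44 × 720 × 1.5×10⁻⁴ = 0.04752 m
Layer 4: 0.18 × 0.97×10⁻⁴ × 1800 = 0.031428 m
Δh = 0.07000 + 0.028196 + 0.04752 + 0.031428 = 0.177144 m ≈ 177 mm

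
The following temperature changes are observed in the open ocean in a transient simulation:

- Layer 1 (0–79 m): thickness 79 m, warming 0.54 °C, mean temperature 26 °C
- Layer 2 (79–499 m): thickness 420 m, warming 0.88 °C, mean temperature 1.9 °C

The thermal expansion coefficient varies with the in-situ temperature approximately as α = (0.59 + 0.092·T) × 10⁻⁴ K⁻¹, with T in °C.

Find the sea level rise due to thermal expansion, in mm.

Δh ≈ 41.0 mm

Layer 1: α = (0.59 + 0.092×26)×10⁻⁴ = 2.982×10⁻⁴ K⁻¹
Layer 2: α = (0.59 + 0.092×1.9)×10⁻⁴ = 0.7648×10⁻⁴ K⁻¹
0–79 m: 0.54 × 79 × 2.982×10⁻⁴ = 0.012721212 m
79–499 m: 0.7648×10⁻⁴ × 0.88 × 420 = 0.028267008 m
Δh = 0.012721212 + 0.028267008 = 0.04098822 m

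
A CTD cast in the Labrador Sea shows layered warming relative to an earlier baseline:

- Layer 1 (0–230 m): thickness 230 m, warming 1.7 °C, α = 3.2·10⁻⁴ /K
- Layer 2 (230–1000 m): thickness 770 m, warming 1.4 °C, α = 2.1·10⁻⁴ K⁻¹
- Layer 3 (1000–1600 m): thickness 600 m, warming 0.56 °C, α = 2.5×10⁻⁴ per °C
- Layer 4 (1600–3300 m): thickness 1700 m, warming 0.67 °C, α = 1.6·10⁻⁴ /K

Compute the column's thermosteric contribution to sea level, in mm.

0–230 m: 1.7 × 3.2×10⁻⁴ × 230 = 0.12512 m
230–1000 m: 770 × 1.4 × 2.1×10⁻⁴ = 0.22638 m
Layer 3: 2.5×10⁻⁴ × 600 × 0.56 = 0.08400 m
1.6×10⁻⁴ × 0.67 × 1700 = 0.18224 m
Δh = 0.12512 + 0.22638 + 0.08400 + 0.18224 = 0.61774 m ≈ 618 mm

618 mm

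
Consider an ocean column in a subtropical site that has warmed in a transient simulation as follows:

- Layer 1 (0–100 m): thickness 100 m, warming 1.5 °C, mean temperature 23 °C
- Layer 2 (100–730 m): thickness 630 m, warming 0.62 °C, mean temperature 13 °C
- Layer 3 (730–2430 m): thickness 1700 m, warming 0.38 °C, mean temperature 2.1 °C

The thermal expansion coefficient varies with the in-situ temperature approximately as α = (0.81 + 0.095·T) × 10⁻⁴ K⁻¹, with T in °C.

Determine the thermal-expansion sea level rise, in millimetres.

about 190 mm

Layer 1: α = (0.81 + 0.095×23)×10⁻⁴ = 2.995×10⁻⁴ K⁻¹
Layer 2: α = (0.81 + 0.095×13)×10⁻⁴ = 2.045×10⁻⁴ K⁻¹
Layer 3: α = (0.81 + 0.095×2.1)×10⁻⁴ = 1.0095×10⁻⁴ K⁻¹
0–100 m: 100 × 2.995×10⁻⁴ × 1.5 = 0.044925 m
100–730 m: 630 × 0.62 × 2.045×10⁻⁴ = 0.0798777 m
Layer 3: 0.38 × 1.0095×10⁻⁴ × 1700 = 0.0652137 m
Δh = 0.044925 + 0.0798777 + 0.0652137 = 0.1900164 m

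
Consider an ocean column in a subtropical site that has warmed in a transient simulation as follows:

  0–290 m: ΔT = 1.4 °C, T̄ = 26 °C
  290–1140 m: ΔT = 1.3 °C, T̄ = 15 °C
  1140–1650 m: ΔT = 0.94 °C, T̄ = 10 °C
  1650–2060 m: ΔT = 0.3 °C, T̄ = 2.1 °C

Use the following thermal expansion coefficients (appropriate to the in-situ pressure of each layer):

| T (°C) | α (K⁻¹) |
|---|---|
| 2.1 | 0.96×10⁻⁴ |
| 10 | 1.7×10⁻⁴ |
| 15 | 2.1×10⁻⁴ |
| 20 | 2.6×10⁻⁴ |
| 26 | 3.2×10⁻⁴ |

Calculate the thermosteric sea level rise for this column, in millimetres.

Δh = 455 mm

Layer 1 at 26 °C → α = 3.2×10⁻⁴ K⁻¹
Layer 2 at 15 °C → α = 2.1×10⁻⁴ K⁻¹
Layer 3 at 10 °C → α = 1.7×10⁻⁴ K⁻¹
Layer 4 at 2.1 °C → α = 0.96×10⁻⁴ K⁻¹
3.2×10⁻⁴ × 290 × 1.4 = 0.12992 m
850 × 2.1×10⁻⁴ × 1.3 = 0.23205 m
1.7×10⁻⁴ × 510 × 0.94 = 0.081498 m
Layer 4: 0.96×10⁻⁴ × 410 × 0.3 = 0.011808 m
Δh = 0.12992 + 0.23205 + 0.081498 + 0.011808 = 0.455276 m ≈ 455 mm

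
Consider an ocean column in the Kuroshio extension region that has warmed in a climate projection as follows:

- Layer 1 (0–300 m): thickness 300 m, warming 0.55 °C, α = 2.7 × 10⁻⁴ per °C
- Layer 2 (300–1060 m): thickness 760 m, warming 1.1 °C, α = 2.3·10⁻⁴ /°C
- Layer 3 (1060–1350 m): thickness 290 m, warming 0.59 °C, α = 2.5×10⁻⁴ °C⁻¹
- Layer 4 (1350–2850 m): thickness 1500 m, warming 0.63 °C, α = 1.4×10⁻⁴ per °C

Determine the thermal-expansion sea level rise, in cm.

41 cm of thermosteric rise

Layer 1: 2.7×10⁻⁴ × 0.55 × 300 = 0.04455 m
Layer 2: 1.1 × 760 × 2.3×10⁻⁴ = 0.19228 m
Layer 3: 290 × 2.5×10⁻⁴ × 0.59 = 0.042775 m
0.63 × 1500 × 1.4×10⁻⁴ = 0.13230 m
Δh = 0.04455 + 0.19228 + 0.042775 + 0.13230 = 0.411905 m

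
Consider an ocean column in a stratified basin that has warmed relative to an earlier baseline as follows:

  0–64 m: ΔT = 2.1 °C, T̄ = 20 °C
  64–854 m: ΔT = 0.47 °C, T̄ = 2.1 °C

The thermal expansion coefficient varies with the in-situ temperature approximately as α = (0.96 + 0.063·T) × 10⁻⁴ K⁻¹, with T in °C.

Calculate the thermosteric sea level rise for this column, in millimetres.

70.4 mm of thermosteric rise

Layer 1: α = (0.96 + 0.063×20)×10⁻⁴ = 2.22×10⁻⁴ K⁻¹
Layer 2: α = (0.96 + 0.063×2.1)×10⁻⁴ = 1.0923×10⁻⁴ K⁻¹
Layer 1: 2.1 × 2.22×10⁻⁴ × 64 = 0.0298368 m
Layer 2: 1.0923×10⁻⁴ × 790 × 0.47 = 0.040557099 m
Δh = 0.0298368 + 0.040557099 = 0.070393899 m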